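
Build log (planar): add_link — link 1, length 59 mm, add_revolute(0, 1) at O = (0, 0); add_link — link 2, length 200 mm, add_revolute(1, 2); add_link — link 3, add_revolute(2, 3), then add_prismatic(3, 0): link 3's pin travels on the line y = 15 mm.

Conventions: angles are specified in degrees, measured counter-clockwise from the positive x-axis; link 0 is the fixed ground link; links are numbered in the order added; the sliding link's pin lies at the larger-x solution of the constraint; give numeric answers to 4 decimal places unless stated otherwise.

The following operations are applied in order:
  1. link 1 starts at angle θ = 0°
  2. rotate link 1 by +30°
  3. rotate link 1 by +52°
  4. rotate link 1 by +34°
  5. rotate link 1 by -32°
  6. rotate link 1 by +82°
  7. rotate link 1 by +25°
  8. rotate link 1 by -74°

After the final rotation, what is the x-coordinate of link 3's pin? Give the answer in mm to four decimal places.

geometry: r = 59 mm, L = 200 mm, e = 15 mm; θ starts at 0°
rotate link 1 by +30°: θ ← 0° +30° = 30°
rotate link 1 by +52°: θ ← 30° +52° = 82°
rotate link 1 by +34°: θ ← 82° +34° = 116°
rotate link 1 by -32°: θ ← 116° -32° = 84°
rotate link 1 by +82°: θ ← 84° +82° = 166°
rotate link 1 by +25°: θ ← 166° +25° = 191°
rotate link 1 by -74°: θ ← 191° -74° = 117°
crank pin P = (r cos θ, r sin θ) = (-26.785439, 52.569385)
h = r sin θ − e = 52.569385 − 15 = 37.569385
x = r cos θ + √(L² − h²) = -26.785439 + 196.439663 = 169.654224

169.6542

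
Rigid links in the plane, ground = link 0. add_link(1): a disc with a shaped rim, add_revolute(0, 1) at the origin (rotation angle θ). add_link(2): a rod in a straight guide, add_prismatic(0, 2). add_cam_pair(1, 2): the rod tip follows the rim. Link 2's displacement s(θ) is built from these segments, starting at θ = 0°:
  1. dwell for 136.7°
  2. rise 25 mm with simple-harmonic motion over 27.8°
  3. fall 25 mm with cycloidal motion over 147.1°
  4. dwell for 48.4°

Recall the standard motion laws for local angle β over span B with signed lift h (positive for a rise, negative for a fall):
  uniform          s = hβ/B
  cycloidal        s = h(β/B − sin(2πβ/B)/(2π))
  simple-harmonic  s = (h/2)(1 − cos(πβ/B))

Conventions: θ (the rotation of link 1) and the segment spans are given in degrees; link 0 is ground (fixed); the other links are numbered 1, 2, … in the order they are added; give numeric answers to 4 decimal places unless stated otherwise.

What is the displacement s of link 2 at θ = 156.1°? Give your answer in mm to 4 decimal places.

segment 1 (0° to 136.7°, dwell): s unchanged at 0.0000
θ = 156.1° falls in segment 2 (136.7° to 164.5°, simple-harmonic, h = 25): β = 156.1 − 136.7 = 19.4°, B = 27.8°; Δs = 25/2·(1 − cos(π·0.6978)) = 19.7786; s = 0.0000 + 19.7786 = 19.7786

19.7786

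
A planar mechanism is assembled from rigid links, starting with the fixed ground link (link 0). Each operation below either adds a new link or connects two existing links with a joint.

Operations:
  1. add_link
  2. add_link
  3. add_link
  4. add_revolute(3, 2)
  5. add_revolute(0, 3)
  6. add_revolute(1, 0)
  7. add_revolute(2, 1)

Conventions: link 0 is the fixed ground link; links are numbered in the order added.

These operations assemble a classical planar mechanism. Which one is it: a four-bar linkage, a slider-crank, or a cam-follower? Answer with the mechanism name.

links: 4 (incl. ground); joints: 4 revolute, 0 prismatic, 0 higher (cam) pair, forming one closed loop
4 links in a single 4R loop → four-bar linkage

four-bar linkage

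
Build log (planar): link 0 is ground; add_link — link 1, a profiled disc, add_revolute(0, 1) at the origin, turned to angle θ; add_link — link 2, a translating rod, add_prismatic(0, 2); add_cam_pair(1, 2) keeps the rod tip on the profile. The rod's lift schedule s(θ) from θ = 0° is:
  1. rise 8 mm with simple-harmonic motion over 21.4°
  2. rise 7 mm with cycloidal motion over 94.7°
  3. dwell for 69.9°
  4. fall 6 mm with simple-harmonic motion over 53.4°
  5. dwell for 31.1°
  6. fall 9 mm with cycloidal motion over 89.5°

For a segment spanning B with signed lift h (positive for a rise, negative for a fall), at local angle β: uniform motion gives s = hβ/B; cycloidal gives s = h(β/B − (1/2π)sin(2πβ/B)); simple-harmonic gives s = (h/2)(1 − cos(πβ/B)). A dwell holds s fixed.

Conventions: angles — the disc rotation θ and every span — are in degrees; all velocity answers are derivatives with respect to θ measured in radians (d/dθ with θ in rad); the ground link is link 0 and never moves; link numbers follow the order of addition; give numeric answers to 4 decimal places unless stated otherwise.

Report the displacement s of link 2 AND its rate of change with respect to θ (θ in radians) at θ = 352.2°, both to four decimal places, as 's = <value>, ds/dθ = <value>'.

seg 1 [0°–21.4°] simple-harmonic, h=8: full span → s += 8 → s = 8.0000
seg 2 [21.4°–116.1°] cycloidal, h=7: full span → s += 7 → s = 15.0000
seg 3 [116.1°–186°] dwell: s stays 15.0000
seg 4 [186°–239.4°] simple-harmonic, h=-6: full span → s += -6 → s = 9.0000
seg 5 [239.4°–270.5°] dwell: s stays 9.0000
seg 6 [270.5°–360°] cycloidal, h=-9: θ=352.2° here. β=81.7, B=89.5. -9·(0.9128 − sin(2π·0.9128)/(2π)) = -8.9614 → s = 0.0386
velocity in seg [270.5°–360°] (cycloidal), θ in radians: β = 81.7° = 1.4259 rad, B = 89.5° = 1.5621 rad; ds/dθ = (h/B)(1 − cos(2πβ/B)) = ((-9)/1.5621)(1 − cos(2π·0.9128)) = -0.842434 mm/rad

s = 0.0386, ds/dθ = -0.8424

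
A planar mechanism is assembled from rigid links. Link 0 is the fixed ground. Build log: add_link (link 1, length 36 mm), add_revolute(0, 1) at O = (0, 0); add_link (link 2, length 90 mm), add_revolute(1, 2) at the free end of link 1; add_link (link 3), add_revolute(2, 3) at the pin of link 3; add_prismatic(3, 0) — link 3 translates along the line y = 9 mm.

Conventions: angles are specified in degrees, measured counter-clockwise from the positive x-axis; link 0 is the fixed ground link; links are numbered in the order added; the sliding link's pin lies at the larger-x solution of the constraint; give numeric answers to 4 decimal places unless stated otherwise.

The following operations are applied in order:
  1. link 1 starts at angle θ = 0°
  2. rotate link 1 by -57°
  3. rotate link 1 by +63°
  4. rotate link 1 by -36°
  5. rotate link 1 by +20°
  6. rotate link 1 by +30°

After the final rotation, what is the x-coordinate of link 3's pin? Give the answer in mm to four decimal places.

geometry: r = 36 mm, L = 90 mm, e = 9 mm; θ starts at 0°
rotate link 1 by -57°: θ ← 0° -57° = -57°
rotate link 1 by +63°: θ ← -57° +63° = 6°
rotate link 1 by -36°: θ ← 6° -36° = -30°
rotate link 1 by +20°: θ ← -30° +20° = -10°
rotate link 1 by +30°: θ ← -10° +30° = 20°
crank pin P = (r cos θ, r sin θ) = (33.828934, 12.312725)
h = r sin θ − e = 12.312725 − 9 = 3.312725
x = r cos θ + √(L² − h²) = 33.828934 + 89.939012 = 123.767946

123.7679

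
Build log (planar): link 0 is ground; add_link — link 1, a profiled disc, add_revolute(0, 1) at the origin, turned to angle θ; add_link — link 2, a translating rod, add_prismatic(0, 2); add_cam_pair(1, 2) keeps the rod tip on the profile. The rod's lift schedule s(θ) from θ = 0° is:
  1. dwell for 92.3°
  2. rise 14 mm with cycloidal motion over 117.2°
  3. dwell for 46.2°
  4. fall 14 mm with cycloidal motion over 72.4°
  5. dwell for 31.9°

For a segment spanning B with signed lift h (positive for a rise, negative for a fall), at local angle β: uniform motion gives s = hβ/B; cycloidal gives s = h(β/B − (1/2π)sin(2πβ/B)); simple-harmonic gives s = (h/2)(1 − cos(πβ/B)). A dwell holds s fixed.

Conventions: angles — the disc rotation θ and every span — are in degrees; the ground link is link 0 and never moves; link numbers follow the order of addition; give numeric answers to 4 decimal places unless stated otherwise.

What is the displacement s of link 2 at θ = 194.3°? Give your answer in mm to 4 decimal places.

seg 1 [0°–92.3°] dwell: s stays 0.0000
seg 2 [92.3°–209.5°] cycloidal, h=14: θ=194.3° here. β=102, B=117.2. 14·(0.8703 − sin(2π·0.8703)/(2π)) = 13.8056 → s = 13.8056

13.8056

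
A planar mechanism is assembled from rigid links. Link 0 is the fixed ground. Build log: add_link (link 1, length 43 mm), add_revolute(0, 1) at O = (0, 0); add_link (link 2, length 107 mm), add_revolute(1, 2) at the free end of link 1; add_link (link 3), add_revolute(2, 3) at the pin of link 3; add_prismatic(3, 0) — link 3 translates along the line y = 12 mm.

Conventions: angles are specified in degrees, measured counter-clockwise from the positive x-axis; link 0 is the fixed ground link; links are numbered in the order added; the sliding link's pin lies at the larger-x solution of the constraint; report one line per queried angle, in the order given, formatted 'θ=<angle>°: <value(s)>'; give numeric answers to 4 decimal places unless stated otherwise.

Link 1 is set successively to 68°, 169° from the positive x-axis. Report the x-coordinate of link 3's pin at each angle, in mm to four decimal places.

geometry: r = 43 mm, L = 107 mm, e = 12 mm
θ=68°: crank pin P = (r cos θ, r sin θ) = (16.108084, 39.868906)
θ=68°: h = r sin θ − e = 39.868906 − 12 = 27.868906
θ=68°: x = r cos θ + √(L² − h²) = 16.108084 + 103.306941 = 119.415025
θ=169°: crank pin P = (r cos θ, r sin θ) = (-42.209969, 8.204787)
θ=169°: h = r sin θ − e = 8.204787 − 12 = -3.795213
θ=169°: x = r cos θ + √(L² − h²) = -42.209969 + 106.932672 = 64.722703

θ=68°: 119.4150
θ=169°: 64.7227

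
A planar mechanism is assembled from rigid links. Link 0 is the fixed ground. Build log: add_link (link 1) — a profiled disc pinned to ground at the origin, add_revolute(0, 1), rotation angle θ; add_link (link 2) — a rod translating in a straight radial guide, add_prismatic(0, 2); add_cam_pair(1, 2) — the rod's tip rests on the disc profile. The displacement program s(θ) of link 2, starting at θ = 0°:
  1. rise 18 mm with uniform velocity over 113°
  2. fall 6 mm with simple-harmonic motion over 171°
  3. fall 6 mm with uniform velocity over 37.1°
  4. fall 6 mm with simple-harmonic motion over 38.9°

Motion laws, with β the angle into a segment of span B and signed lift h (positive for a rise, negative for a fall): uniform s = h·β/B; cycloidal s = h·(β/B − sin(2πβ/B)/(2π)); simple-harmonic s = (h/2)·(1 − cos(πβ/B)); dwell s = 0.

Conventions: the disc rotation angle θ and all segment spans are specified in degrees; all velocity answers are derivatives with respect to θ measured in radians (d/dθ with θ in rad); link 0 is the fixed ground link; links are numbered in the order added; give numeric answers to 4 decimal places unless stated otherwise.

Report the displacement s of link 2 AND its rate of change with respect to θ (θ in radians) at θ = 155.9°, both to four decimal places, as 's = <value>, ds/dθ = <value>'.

seg 1 [0°–113°] uniform, h=18: full span → s += 18 → s = 18.0000
seg 2 [113°–284°] simple-harmonic, h=-6: θ=155.9° here. β=42.9, B=171. -6/2·(1 − cos(π·0.2509)) = -0.8845 → s = 17.1155
velocity in seg [113°–284°] (simple-harmonic), θ in radians: β = 42.9° = 0.7487 rad, B = 171° = 2.9845 rad; ds/dθ = (πh/(2B)) sin(πβ/B) = (π·(-6)/(2·2.9845)) sin(π·0.2509) = -2.239114 mm/rad

s = 17.1155, ds/dθ = -2.2391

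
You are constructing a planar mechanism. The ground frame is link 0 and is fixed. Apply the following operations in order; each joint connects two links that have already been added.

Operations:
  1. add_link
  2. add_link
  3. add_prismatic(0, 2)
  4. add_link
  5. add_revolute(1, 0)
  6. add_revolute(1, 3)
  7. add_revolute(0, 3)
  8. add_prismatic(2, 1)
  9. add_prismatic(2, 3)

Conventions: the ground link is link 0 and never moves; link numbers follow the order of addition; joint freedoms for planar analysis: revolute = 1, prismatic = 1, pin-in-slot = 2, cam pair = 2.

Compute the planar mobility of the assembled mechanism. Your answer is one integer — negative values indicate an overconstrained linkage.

link 0 = ground. State L|J1|J2 = 1|0|0
+link1  2|0|0
+link2  3|0|0
P(0,2) f=1→J1  3|1|0
+link3  4|1|0
R(1,0) f=1→J1  4|2|0
R(1,3) f=1→J1  4|3|0
R(0,3) f=1→J1  4|4|0
P(2,1) f=1→J1  4|5|0
P(2,3) f=1→J1  4|6|0
M = 3(4−1)−2·6−0 = 9−12−0 = -3

M = -3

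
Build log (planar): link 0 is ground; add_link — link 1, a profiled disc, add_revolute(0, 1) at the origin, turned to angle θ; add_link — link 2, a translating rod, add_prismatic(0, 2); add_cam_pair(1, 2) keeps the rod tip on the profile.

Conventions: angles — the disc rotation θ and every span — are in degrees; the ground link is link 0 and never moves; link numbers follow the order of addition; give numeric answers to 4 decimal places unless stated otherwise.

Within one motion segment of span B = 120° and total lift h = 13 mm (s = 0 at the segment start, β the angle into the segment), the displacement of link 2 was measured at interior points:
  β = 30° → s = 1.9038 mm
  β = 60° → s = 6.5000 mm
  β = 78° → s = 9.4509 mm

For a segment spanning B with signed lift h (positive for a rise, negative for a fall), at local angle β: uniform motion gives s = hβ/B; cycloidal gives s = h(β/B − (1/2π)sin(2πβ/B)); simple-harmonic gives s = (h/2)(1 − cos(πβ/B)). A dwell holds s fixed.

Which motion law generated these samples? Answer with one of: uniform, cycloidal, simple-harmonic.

candidates at β/B = r: uniform s = h·r (linear in β); cycloidal s = h·(r − sin(2πr)/(2π)); simple-harmonic s = (h/2)(1 − cos(πr))
β=30°: printed 1.9038 | uniform 3.2500, cycloidal 1.1810, simple-harmonic 1.9038
β=60°: printed 6.5000 | uniform 6.5000, cycloidal 6.5000, simple-harmonic 6.5000
β=78°: printed 9.4509 | uniform 8.4500, cycloidal 10.1239, simple-harmonic 9.4509
only one law matches every sample → simple-harmonic

simple-harmonic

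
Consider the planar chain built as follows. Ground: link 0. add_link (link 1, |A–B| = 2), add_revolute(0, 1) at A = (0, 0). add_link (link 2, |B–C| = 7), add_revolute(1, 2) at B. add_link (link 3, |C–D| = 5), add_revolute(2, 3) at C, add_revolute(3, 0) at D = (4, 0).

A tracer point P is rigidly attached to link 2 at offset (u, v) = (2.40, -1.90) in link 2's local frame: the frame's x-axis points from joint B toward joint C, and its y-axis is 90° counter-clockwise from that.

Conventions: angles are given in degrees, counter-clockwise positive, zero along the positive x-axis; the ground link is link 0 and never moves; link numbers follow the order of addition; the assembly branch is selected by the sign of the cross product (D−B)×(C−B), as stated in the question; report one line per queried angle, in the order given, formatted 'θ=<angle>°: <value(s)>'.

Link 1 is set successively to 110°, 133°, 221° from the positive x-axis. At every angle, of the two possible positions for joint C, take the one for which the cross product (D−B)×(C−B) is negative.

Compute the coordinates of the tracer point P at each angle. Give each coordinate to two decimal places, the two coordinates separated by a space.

A=(0,0), D=(4.00,0)
θ=110°: B = A + 2.00·(cos110°, sin110°) = (-0.6840, 1.8794)
θ=110°: |BD| = 5.0470
θ=110°: circle(B,7.00) ∩ circle(D,5.00): a=4.9012, h=4.9979
θ=110°:   candidates: C₊=(5.7257,4.6928) cross=25.224; C₋=(2.0035,-4.5841) cross=-25.224
θ=110°:   branch - wants cross < 0 → take C=(2.0035,-4.5841) (cross=-25.224)
θ=110°: ex = (C−B)/|BC| = (0.3839,-0.9234); ey = (0.9234,0.3839)
θ=110°: P = B + 2.40·ex + -1.90·ey = (-1.5170,-1.0662)
θ=133°: B = A + 2.00·(cos133°, sin133°) = (-1.3640, 1.4627)
θ=133°: |BD| = 5.5599
θ=133°: circle(B,7.00) ∩ circle(D,5.00): a=4.9383, h=4.9612
θ=133°:   candidates: C₊=(4.7055,4.9500) cross=27.584; C₋=(2.0951,-4.6229) cross=-27.584
θ=133°:   branch - wants cross < 0 → take C=(2.0951,-4.6229) (cross=-27.584)
θ=133°: ex = (C−B)/|BC| = (0.4942,-0.8694); ey = (0.8694,0.4942)
θ=133°: P = B + 2.40·ex + -1.90·ey = (-1.8298,-1.5627)
θ=221°: B = A + 2.00·(cos221°, sin221°) = (-1.5094, -1.3121)
θ=221°: |BD| = 5.6635
θ=221°: circle(B,7.00) ∩ circle(D,5.00): a=4.9506, h=4.9489
θ=221°:   candidates: C₊=(2.1599,4.6491) cross=28.028; C₋=(4.4530,-4.9794) cross=-28.028
θ=221°:   branch - wants cross < 0 → take C=(4.4530,-4.9794) (cross=-28.028)
θ=221°: ex = (C−B)/|BC| = (0.8518,-0.5239); ey = (0.5239,0.8518)
θ=221°: P = B + 2.40·ex + -1.90·ey = (-0.4606,-4.1879)

θ=110°: -1.52 -1.07
θ=133°: -1.83 -1.56
θ=221°: -0.46 -4.19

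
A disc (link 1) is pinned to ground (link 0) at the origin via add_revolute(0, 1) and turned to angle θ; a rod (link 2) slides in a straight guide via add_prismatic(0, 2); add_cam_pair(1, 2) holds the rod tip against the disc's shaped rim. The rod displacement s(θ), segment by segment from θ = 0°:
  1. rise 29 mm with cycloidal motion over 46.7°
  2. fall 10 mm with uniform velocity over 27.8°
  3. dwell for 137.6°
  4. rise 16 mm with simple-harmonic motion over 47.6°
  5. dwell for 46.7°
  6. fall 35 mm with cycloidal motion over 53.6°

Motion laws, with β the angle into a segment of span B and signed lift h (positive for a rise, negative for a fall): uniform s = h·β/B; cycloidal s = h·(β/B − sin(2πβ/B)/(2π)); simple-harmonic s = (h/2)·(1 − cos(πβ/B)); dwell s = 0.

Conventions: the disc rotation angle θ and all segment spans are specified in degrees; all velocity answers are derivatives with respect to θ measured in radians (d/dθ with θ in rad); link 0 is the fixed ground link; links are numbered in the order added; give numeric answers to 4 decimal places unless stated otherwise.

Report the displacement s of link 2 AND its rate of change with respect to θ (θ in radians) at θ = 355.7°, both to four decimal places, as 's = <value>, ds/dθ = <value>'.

segment 1 (0° to 46.7°, cycloidal, h = 29) is passed completely: s = 0.0000 + (29) = 29.0000
segment 2 (46.7° to 74.5°, uniform, h = -10) is passed completely: s = 29.0000 + (-10) = 19.0000
segment 3 (74.5° to 212.1°, dwell): s unchanged at 19.0000
segment 4 (212.1° to 259.7°, simple-harmonic, h = 16) is passed completely: s = 19.0000 + (16) = 35.0000
segment 5 (259.7° to 306.4°, dwell): s unchanged at 35.0000
θ = 355.7° falls in segment 6 (306.4° to 360°, cycloidal, h = -35): β = 355.7 − 306.4 = 49.3°, B = 53.6°; Δs = -35·(0.9198 − sin(2π·0.9198)/(2π)) = -34.8826; s = 35.0000 − 34.8826 = 0.1174
velocity in seg [306.4°–360°] (cycloidal), θ in radians: β = 49.3° = 0.8604 rad, B = 53.6° = 0.9355 rad; ds/dθ = (h/B)(1 − cos(2πβ/B)) = ((-35)/0.9355)(1 − cos(2π·0.9198)) = -4.653160 mm/rad

s = 0.1174, ds/dθ = -4.6532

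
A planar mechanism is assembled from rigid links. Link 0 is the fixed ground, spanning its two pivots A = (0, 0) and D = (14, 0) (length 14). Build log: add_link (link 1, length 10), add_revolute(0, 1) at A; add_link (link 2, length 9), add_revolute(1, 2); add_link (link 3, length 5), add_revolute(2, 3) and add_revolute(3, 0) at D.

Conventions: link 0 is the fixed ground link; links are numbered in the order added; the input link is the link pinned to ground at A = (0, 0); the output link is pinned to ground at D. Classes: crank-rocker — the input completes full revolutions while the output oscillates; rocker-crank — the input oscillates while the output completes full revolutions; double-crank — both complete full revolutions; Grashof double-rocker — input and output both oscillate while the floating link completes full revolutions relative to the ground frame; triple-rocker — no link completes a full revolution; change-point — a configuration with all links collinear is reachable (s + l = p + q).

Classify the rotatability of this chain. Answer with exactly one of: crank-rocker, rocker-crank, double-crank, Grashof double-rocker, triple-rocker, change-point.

lengths: ground=14, input=10, coupler=9, output=5
sorted: s=5 (shortest), l=14 (longest), p+q=19
s + l = 19 vs p + q = 19
s + l = p + q → change-point (collinear configuration reachable)

change-point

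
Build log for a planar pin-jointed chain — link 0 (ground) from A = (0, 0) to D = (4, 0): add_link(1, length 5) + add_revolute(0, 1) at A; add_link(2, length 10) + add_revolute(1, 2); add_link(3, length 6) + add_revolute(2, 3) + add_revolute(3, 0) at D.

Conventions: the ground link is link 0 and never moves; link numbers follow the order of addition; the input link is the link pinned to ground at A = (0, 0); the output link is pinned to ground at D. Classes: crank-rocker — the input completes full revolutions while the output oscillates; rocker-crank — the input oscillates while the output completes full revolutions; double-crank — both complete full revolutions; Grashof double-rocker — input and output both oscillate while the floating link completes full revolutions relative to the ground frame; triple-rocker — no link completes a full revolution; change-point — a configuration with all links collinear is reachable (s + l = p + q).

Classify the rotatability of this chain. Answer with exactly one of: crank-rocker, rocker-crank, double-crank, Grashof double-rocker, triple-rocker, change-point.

lengths: ground=4, input=5, coupler=10, output=6
sorted: s=4 (shortest), l=10 (longest), p+q=11
s + l = 14 vs p + q = 11
s + l > p + q → non-Grashof → no link fully rotates → triple-rocker

triple-rocker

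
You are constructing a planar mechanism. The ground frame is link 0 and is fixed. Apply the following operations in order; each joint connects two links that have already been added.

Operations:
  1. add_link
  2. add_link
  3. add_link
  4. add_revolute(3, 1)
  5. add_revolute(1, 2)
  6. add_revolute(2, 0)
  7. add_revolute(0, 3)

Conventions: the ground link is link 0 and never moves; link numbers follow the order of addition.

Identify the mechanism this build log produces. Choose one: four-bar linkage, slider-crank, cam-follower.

links: 4 (incl. ground); joints: 4 revolute, 0 prismatic, 0 higher (cam) pair, forming one closed loop
4 links in a single 4R loop → four-bar linkage

four-bar linkage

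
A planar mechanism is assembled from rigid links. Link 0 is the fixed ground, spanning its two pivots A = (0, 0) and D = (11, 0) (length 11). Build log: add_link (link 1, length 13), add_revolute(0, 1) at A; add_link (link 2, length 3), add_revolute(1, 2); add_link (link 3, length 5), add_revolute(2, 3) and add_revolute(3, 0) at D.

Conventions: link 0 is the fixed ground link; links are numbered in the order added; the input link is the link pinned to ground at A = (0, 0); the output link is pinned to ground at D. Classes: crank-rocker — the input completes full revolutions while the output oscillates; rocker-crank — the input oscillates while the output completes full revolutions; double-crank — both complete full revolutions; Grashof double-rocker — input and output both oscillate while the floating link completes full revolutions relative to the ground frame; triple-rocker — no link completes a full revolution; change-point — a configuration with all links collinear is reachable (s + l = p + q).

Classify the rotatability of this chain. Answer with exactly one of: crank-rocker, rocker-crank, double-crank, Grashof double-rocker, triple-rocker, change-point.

lengths: ground=11, input=13, coupler=3, output=5
sorted: s=3 (shortest), l=13 (longest), p+q=16
s + l = 16 vs p + q = 16
s + l = p + q → change-point (collinear configuration reachable)

change-point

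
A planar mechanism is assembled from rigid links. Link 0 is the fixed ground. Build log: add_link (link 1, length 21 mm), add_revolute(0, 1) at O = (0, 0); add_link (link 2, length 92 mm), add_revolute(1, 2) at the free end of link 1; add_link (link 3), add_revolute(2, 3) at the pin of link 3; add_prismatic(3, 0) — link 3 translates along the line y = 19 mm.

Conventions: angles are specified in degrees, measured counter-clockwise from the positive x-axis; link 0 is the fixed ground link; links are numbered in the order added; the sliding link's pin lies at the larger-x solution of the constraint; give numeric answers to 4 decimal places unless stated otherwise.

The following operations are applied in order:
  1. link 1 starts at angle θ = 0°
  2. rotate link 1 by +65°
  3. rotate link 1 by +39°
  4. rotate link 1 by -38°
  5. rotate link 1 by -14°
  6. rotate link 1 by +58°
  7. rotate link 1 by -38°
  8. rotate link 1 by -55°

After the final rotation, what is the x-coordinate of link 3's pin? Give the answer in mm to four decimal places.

geometry: r = 21 mm, L = 92 mm, e = 19 mm; θ starts at 0°
rotate link 1 by +65°: θ ← 0° +65° = 65°
rotate link 1 by +39°: θ ← 65° +39° = 104°
rotate link 1 by -38°: θ ← 104° -38° = 66°
rotate link 1 by -14°: θ ← 66° -14° = 52°
rotate link 1 by +58°: θ ← 52° +58° = 110°
rotate link 1 by -38°: θ ← 110° -38° = 72°
rotate link 1 by -55°: θ ← 72° -55° = 17°
crank pin P = (r cos θ, r sin θ) = (20.082400, 6.139806)
h = r sin θ − e = 6.139806 − 19 = -12.860194
x = r cos θ + √(L² − h²) = 20.082400 + 91.096737 = 111.179136

111.1791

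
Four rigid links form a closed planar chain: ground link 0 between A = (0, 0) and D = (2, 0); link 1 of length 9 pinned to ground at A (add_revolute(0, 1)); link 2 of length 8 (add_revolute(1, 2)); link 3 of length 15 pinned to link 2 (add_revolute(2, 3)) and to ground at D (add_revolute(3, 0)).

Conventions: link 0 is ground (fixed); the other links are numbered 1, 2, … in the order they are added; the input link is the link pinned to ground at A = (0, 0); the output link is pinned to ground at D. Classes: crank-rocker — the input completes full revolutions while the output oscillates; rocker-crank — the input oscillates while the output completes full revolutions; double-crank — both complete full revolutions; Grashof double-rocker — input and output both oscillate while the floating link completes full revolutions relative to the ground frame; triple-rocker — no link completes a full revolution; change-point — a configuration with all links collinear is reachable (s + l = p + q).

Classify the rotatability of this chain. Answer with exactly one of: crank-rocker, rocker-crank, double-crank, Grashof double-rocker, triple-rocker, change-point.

lengths: ground=2, input=9, coupler=8, output=15
sorted: s=2 (shortest), l=15 (longest), p+q=17
s + l = 17 vs p + q = 17
s + l = p + q → change-point (collinear configuration reachable)

change-point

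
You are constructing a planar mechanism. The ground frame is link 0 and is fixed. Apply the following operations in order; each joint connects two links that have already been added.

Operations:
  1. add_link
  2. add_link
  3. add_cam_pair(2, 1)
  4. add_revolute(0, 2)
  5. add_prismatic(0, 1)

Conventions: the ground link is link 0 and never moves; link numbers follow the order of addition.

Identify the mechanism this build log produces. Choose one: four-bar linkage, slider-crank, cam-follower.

links: 3 (incl. ground); joints: 1 revolute, 1 prismatic, 1 higher (cam) pair, forming one closed loop
3 links, revolute + prismatic + higher pair in one loop → cam-follower

cam-follower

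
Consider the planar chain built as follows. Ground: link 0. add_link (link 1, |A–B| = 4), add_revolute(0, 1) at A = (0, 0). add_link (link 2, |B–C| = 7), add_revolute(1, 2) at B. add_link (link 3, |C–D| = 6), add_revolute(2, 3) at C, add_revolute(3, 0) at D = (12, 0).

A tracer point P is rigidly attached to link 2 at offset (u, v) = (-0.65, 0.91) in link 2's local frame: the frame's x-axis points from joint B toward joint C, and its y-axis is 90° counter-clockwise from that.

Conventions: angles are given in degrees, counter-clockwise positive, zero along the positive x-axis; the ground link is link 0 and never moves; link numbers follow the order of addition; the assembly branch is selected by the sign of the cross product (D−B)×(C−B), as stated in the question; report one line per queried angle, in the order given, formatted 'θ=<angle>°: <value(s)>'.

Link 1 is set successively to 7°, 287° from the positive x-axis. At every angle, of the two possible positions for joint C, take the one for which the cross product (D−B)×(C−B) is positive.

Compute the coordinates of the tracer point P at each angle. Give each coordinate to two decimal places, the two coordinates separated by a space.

A=(0,0), D=(12.00,0)
θ=7°: B = A + 4.00·(cos7°, sin7°) = (3.9702, 0.4875)
θ=7°: |BD| = 8.0446
θ=7°: circle(B,7.00) ∩ circle(D,6.00): a=4.8303, h=5.0664
θ=7°:   candidates: C₊=(9.0986,5.2519) cross=40.757; C₋=(8.4846,-4.8623) cross=-40.757
θ=7°:   branch + wants cross > 0 → take C=(9.0986,5.2519) (cross=40.757)
θ=7°: ex = (C−B)/|BC| = (0.7326,0.6806); ey = (-0.6806,0.7326)
θ=7°: P = B + -0.65·ex + 0.91·ey = (2.8746,0.7118)
θ=287°: B = A + 4.00·(cos287°, sin287°) = (1.1695, -3.8252)
θ=287°: |BD| = 11.4862
θ=287°: circle(B,7.00) ∩ circle(D,6.00): a=6.3090, h=3.0326
θ=287°:   candidates: C₊=(6.1084,1.1353) cross=34.833; C₋=(8.1283,-4.5836) cross=-34.833
θ=287°:   branch + wants cross > 0 → take C=(6.1084,1.1353) (cross=34.833)
θ=287°: ex = (C−B)/|BC| = (0.7056,0.7087); ey = (-0.7087,0.7056)
θ=287°: P = B + -0.65·ex + 0.91·ey = (0.0660,-3.6438)

θ=7°: 2.87 0.71
θ=287°: 0.07 -3.64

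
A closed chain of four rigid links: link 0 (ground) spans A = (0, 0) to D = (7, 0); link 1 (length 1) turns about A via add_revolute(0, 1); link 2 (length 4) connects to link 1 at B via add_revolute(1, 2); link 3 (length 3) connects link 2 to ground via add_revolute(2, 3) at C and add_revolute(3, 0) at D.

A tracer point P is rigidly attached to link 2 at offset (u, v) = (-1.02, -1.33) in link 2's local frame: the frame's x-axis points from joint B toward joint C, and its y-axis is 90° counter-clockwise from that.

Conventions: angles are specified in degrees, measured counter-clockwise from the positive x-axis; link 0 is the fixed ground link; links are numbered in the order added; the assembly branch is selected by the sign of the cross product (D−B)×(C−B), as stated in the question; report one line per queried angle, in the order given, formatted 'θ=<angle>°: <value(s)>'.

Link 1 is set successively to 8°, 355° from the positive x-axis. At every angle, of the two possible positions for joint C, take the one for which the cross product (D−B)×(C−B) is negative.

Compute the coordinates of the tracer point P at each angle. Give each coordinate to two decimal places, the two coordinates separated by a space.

A=(0,0), D=(7.00,0)
θ=8°: B = A + 1.00·(cos8°, sin8°) = (0.9903, 0.1392)
θ=8°: |BD| = 6.0113
θ=8°: circle(B,4.00) ∩ circle(D,3.00): a=3.5879, h=1.7683
θ=8°:   candidates: C₊=(4.6182,1.8239) cross=10.630; C₋=(4.5363,-1.7117) cross=-10.630
θ=8°:   branch - wants cross < 0 → take C=(4.5363,-1.7117) (cross=-10.630)
θ=8°: ex = (C−B)/|BC| = (0.8865,-0.4627); ey = (0.4627,0.8865)
θ=8°: P = B + -1.02·ex + -1.33·ey = (-0.5294,-0.5679)
θ=355°: B = A + 1.00·(cos355°, sin355°) = (0.9962, -0.0872)
θ=355°: |BD| = 6.0044
θ=355°: circle(B,4.00) ∩ circle(D,3.00): a=3.5851, h=1.7740
θ=355°:   candidates: C₊=(4.5552,1.7386) cross=10.652; C₋=(4.6067,-1.8089) cross=-10.652
θ=355°:   branch - wants cross < 0 → take C=(4.6067,-1.8089) (cross=-10.652)
θ=355°: ex = (C−B)/|BC| = (0.9026,-0.4304); ey = (0.4304,0.9026)
θ=355°: P = B + -1.02·ex + -1.33·ey = (-0.4970,-0.8486)

θ=8°: -0.53 -0.57
θ=355°: -0.50 -0.85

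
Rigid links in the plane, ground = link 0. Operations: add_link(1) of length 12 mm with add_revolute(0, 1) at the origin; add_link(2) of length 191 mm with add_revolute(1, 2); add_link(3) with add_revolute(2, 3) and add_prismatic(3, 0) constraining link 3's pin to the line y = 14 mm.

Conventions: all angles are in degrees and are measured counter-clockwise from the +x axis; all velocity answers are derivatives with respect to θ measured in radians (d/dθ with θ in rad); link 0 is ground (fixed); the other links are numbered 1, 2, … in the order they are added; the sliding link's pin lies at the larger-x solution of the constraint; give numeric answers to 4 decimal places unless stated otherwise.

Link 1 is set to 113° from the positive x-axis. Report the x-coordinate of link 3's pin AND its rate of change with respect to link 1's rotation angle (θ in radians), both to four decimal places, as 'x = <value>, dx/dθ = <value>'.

geometry: r = 12 mm, L = 191 mm, e = 14 mm
crank pin P = (r cos θ, r sin θ) = (-4.688774, 11.046058)
h = r sin θ − e = 11.046058 − 14 = -2.953942
x = r cos θ + √(L² − h²) = -4.688774 + 190.977156 = 186.288383
dx/dθ = −r sin θ − h·r cos θ/√(L² − h²) (θ in radians; h = -2.953942) = -11.118582

x = 186.2884, dx/dθ = -11.1186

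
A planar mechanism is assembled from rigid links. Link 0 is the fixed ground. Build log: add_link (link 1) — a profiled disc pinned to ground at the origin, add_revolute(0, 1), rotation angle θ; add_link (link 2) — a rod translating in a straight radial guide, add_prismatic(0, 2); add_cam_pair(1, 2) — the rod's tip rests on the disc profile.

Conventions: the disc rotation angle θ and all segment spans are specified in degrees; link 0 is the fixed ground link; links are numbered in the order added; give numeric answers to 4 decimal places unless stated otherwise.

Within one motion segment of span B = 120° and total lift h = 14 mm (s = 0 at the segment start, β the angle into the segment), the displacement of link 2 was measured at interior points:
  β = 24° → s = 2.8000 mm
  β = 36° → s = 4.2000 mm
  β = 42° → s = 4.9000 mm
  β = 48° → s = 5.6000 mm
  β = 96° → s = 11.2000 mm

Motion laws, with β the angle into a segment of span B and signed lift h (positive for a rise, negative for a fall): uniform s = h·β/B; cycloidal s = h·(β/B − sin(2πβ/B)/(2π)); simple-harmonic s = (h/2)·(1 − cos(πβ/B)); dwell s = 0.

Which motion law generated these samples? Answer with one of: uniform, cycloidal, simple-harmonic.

candidates at β/B = r: uniform s = h·r (linear in β); cycloidal s = h·(r − sin(2πr)/(2π)); simple-harmonic s = (h/2)(1 − cos(πr))
β=24°: printed 2.8000 | uniform 2.8000, cycloidal 0.6809, simple-harmonic 1.3369
β=36°: printed 4.2000 | uniform 4.2000, cycloidal 2.0809, simple-harmonic 2.8855
β=42°: printed 4.9000 | uniform 4.9000, cycloidal 3.0974, simple-harmonic 3.8221
β=48°: printed 5.6000 | uniform 5.6000, cycloidal 4.2903, simple-harmonic 4.8369
β=96°: printed 11.2000 | uniform 11.2000, cycloidal 13.3191, simple-harmonic 12.6631
only one law matches every sample → uniform

uniform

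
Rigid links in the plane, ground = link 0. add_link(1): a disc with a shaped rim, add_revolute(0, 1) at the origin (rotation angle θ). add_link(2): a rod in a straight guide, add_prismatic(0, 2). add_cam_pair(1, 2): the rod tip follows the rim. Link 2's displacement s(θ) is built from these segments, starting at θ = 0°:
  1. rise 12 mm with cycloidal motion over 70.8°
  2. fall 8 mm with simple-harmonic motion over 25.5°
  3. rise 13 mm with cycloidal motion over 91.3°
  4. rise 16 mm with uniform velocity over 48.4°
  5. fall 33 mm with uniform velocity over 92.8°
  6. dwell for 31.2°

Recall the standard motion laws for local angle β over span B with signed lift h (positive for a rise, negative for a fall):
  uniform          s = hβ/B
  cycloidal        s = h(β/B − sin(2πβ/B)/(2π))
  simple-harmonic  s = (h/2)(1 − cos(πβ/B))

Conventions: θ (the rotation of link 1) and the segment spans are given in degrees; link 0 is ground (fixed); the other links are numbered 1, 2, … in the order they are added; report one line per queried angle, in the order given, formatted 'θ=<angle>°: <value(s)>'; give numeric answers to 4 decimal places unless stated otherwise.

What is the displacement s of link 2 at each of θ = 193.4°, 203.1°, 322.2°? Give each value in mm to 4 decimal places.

segment 1 (0° to 70.8°, cycloidal, h = 12) is passed completely: s = 0.0000 + (12) = 12.0000
segment 2 (70.8° to 96.3°, simple-harmonic, h = -8) is passed completely: s = 12.0000 + (-8) = 4.0000
segment 3 (96.3° to 187.6°, cycloidal, h = 13) is passed completely: s = 4.0000 + (13) = 17.0000
θ = 193.4° falls in segment 4 (187.6° to 236°, uniform, h = 16): β = 193.4 − 187.6 = 5.8°, B = 48.4°; Δs = 16·5.8/48.4 = 1.9174; s = 17.0000 + 1.9174 = 18.9174
θ = 203.1° falls in segment 4 (187.6° to 236°, uniform, h = 16): β = 203.1 − 187.6 = 15.5°, B = 48.4°; Δs = 16·15.5/48.4 = 5.1240; s = 17.0000 + 5.1240 = 22.1240
segment 4 (187.6° to 236°, uniform, h = 16) is passed completely: s = 17.0000 + (16) = 33.0000
θ = 322.2° falls in segment 5 (236° to 328.8°, uniform, h = -33): β = 322.2 − 236 = 86.2°, B = 92.8°; Δs = -33·86.2/92.8 = -30.6530; s = 33.0000 − 30.6530 = 2.3470

θ=193.4°: 18.9174
θ=203.1°: 22.1240
θ=322.2°: 2.3470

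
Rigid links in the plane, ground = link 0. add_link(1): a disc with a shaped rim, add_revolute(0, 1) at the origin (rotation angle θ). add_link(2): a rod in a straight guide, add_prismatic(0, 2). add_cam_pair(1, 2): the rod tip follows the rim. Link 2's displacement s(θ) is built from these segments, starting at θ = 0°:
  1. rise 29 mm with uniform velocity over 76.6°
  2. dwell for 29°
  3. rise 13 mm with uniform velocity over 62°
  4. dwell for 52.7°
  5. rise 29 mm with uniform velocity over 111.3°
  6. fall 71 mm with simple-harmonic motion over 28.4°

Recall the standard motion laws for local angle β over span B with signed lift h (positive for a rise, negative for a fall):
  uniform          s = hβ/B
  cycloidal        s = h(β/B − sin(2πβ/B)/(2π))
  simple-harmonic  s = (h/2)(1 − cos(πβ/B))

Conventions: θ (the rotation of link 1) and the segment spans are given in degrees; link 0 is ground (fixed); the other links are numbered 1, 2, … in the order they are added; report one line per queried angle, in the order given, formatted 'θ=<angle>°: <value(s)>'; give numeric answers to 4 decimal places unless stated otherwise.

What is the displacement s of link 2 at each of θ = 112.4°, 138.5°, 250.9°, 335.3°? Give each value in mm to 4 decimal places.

segment 1 (0° to 76.6°, uniform, h = 29) is passed completely: s = 0.0000 + (29) = 29.0000
segment 2 (76.6° to 105.6°, dwell): s unchanged at 29.0000
θ = 112.4° falls in segment 3 (105.6° to 167.6°, uniform, h = 13): β = 112.4 − 105.6 = 6.8°, B = 62°; Δs = 13·6.8/62 = 1.4258; s = 29.0000 + 1.4258 = 30.4258
θ = 138.5° falls in segment 3 (105.6° to 167.6°, uniform, h = 13): β = 138.5 − 105.6 = 32.9°, B = 62°; Δs = 13·32.9/62 = 6.8984; s = 29.0000 + 6.8984 = 35.8984
segment 3 (105.6° to 167.6°, uniform, h = 13) is passed completely: s = 29.0000 + (13) = 42.0000
segment 4 (167.6° to 220.3°, dwell): s unchanged at 42.0000
θ = 250.9° falls in segment 5 (220.3° to 331.6°, uniform, h = 29): β = 250.9 − 220.3 = 30.6°, B = 111.3°; Δs = 29·30.6/111.3 = 7.9730; s = 42.0000 + 7.9730 = 49.9730
segment 5 (220.3° to 331.6°, uniform, h = 29) is passed completely: s = 42.0000 + (29) = 71.0000
θ = 335.3° falls in segment 6 (331.6° to 360°, simple-harmonic, h = -71): β = 335.3 − 331.6 = 3.7°, B = 28.4°; Δs = -71/2·(1 − cos(π·0.1303)) = -2.9322; s = 71.0000 − 2.9322 = 68.0678

θ=112.4°: 30.4258
θ=138.5°: 35.8984
θ=250.9°: 49.9730
θ=335.3°: 68.0678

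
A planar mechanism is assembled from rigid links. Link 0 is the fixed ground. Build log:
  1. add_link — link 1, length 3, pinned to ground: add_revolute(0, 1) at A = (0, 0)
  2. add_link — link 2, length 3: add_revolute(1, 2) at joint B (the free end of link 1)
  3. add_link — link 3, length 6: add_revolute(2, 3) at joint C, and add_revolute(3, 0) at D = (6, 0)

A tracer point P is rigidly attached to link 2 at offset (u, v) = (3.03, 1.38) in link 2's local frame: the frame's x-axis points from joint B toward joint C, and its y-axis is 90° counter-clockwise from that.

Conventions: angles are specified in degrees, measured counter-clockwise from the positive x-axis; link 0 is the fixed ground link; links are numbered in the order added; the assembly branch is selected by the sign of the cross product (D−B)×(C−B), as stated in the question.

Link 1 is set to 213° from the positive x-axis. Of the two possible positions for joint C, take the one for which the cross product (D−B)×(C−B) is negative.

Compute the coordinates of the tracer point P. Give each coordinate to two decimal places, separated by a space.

A=(0,0), D=(6.00,0)
B = A + 3.00·(cos213°, sin213°) = (-2.5160, -1.6339)
|BD| = 8.6713
circle(B,3.00) ∩ circle(D,6.00): a=2.7788, h=1.1306
  candidates: C₊=(-0.0000,0.0000) cross=9.804; C₋=(0.4261,-2.2206) cross=-9.804
  branch - wants cross < 0 → take C=(0.4261,-2.2206) (cross=-9.804)
ex = (C−B)/|BC| = (0.9807,-0.1956); ey = (0.1956,0.9807)
P = B + 3.03·ex + 1.38·ey = (0.7254,-0.8731)

0.73 -0.87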